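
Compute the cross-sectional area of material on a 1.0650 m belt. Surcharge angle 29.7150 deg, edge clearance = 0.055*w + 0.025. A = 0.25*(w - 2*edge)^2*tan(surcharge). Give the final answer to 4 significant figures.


edge = 0.055*1.0650 + 0.025 = 0.083575 m
ew = 1.0650 - 2*0.083575 = 0.89785 m
A = 0.25 * 0.89785^2 * tan(29.7150 deg)
A = 0.1150 m^2


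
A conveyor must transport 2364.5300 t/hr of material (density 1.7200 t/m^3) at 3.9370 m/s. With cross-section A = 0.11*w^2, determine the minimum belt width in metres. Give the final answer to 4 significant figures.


A_req = 2364.5300 / (3.9370 * 1.7200 * 3600) = 0.0969948 m^2
w = sqrt(0.0969948 / 0.11)
w = 0.9390 m


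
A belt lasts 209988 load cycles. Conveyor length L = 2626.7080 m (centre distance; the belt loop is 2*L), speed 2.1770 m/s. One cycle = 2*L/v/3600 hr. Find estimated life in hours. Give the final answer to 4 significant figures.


cycle_time = 2 * 2626.7080 / 2.1770 / 3600 = 0.670318 hr
life = 209988 * 0.670318 = 140800 hours


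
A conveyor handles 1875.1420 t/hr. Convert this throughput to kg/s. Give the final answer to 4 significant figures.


m_dot = 1875.1420 * 1000 / 3600
m_dot = 520.9 kg/s


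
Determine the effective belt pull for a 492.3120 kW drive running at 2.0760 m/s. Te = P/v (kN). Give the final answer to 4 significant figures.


Te = P / v = 492.3120 / 2.0760
Te = 237.1 kN


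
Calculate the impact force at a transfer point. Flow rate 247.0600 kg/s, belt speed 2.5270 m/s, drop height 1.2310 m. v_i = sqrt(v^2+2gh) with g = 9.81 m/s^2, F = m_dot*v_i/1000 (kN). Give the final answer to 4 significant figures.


v_i = sqrt(2.5270^2 + 2*9.81*1.2310) = 5.52612 m/s
F = 247.0600 * 5.52612 / 1000
F = 1.365 kN


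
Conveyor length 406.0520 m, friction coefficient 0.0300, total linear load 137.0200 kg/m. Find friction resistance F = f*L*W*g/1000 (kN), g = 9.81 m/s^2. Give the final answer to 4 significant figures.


F = 0.0300 * 406.0520 * 137.0200 * 9.81 / 1000
F = 16.37 kN


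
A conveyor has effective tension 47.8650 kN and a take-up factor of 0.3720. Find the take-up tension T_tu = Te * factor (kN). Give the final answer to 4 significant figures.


T_tu = 47.8650 * 0.3720
T_tu = 17.81 kN


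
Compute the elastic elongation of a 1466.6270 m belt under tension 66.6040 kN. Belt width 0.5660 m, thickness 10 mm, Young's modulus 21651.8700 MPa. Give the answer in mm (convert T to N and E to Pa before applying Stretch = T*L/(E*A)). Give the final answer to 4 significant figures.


A = 0.5660 * 0.01 = 0.00566 m^2
Stretch = 66.6040*1000 * 1466.6270 / (21651.8700e6 * 0.00566) * 1000
Stretch = 797.1 mm


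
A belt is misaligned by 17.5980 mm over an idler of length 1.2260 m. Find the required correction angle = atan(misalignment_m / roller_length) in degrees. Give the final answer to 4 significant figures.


misalign_m = 17.5980 / 1000 = 0.017598 m
angle = atan(0.017598 / 1.2260)
angle = 0.8224 deg


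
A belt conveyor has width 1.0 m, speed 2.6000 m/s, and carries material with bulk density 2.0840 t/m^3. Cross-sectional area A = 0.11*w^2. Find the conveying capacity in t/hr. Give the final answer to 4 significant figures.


A = 0.11 * 1.0^2 = 0.11 m^2
C = 0.11 * 2.6000 * 2.0840 * 3600
C = 2146 t/hr


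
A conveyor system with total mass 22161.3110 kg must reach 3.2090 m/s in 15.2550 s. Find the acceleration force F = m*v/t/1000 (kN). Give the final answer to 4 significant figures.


F = 22161.3110 * 3.2090 / 15.2550 / 1000
F = 4.662 kN


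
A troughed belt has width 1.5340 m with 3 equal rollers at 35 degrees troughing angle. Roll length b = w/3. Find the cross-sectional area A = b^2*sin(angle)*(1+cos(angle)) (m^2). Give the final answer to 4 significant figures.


b = 1.5340/3 = 0.511333 m
A = 0.511333^2 * sin(35 deg) * (1 + cos(35 deg))
A = 0.2728 m^2


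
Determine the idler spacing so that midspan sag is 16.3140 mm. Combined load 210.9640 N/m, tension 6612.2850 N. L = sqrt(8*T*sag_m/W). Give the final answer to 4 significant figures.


sag = 16.3140/1000 = 0.016314 m
L = sqrt(8 * 6612.2850 * 0.016314 / 210.9640)
L = 2.023 m


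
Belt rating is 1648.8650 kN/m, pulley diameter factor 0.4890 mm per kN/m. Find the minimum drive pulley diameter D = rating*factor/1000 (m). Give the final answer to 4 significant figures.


D = 1648.8650 * 0.4890 / 1000
D = 0.8063 m


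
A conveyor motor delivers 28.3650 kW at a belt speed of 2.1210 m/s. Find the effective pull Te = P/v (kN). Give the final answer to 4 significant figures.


Te = P / v = 28.3650 / 2.1210
Te = 13.37 kN


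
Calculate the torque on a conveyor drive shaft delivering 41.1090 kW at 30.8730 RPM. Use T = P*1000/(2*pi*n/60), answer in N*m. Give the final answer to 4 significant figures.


omega = 2*pi*30.8730/60 = 3.23301 rad/s
T = 41.1090*1000 / 3.23301
T = 12720 N*m


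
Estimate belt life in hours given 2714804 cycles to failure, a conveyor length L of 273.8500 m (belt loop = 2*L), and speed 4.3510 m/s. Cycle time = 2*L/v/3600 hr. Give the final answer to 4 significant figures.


cycle_time = 2 * 273.8500 / 4.3510 / 3600 = 0.0349664 hr
life = 2714804 * 0.0349664 = 94930 hours


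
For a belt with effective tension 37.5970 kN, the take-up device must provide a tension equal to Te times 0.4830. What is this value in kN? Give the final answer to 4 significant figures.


T_tu = 37.5970 * 0.4830
T_tu = 18.16 kN


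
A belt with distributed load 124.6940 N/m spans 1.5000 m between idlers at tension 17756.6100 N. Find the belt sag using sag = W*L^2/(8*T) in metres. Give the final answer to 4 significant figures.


sag = 124.6940 * 1.5000^2 / (8 * 17756.6100)
sag = 0.001975 m


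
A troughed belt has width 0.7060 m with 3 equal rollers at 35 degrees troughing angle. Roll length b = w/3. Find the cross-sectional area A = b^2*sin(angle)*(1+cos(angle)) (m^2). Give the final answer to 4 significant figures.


b = 0.7060/3 = 0.235333 m
A = 0.235333^2 * sin(35 deg) * (1 + cos(35 deg))
A = 0.05779 m^2


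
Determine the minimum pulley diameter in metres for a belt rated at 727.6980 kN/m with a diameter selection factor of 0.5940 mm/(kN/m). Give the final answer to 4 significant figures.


D = 727.6980 * 0.5940 / 1000
D = 0.4323 m


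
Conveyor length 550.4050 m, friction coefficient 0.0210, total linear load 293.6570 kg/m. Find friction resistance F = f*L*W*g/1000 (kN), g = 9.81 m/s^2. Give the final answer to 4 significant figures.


F = 0.0210 * 550.4050 * 293.6570 * 9.81 / 1000
F = 33.30 kN


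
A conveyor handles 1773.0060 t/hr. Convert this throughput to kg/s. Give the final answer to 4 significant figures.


m_dot = 1773.0060 * 1000 / 3600
m_dot = 492.5 kg/s


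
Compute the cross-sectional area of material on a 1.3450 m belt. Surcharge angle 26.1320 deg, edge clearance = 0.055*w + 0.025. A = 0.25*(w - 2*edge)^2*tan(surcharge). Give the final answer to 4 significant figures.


edge = 0.055*1.3450 + 0.025 = 0.098975 m
ew = 1.3450 - 2*0.098975 = 1.14705 m
A = 0.25 * 1.14705^2 * tan(26.1320 deg)
A = 0.1614 m^2


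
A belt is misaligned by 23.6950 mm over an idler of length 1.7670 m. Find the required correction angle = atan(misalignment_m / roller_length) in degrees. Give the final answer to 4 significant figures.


misalign_m = 23.6950 / 1000 = 0.023695 m
angle = atan(0.023695 / 1.7670)
angle = 0.7683 deg


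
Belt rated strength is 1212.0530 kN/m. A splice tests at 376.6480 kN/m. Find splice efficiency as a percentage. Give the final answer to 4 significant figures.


Eff = 376.6480 / 1212.0530 * 100
Eff = 31.08 %


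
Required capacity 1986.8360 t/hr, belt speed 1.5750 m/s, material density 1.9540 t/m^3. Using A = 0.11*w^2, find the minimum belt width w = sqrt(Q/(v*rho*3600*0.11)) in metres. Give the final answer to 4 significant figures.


A_req = 1986.8360 / (1.5750 * 1.9540 * 3600) = 0.179331 m^2
w = sqrt(0.179331 / 0.11)
w = 1.277 m


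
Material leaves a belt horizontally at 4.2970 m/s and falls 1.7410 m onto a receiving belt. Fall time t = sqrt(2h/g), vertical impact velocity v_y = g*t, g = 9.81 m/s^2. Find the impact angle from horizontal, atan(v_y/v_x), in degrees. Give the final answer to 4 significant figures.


t = sqrt(2*1.7410/9.81) = 0.595772 s
v_y = 9.81 * 0.595772 = 5.84452 m/s
angle = atan(5.84452 / 4.2970) = 53.68 deg


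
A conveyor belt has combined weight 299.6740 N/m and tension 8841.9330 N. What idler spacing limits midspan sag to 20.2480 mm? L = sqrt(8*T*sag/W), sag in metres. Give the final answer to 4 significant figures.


sag = 20.2480/1000 = 0.020248 m
L = sqrt(8 * 8841.9330 * 0.020248 / 299.6740)
L = 2.186 m


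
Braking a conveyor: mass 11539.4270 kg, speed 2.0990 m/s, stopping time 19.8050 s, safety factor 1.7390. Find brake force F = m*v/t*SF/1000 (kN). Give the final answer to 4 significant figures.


F = 11539.4270 * 2.0990 / 19.8050 * 1.7390 / 1000
F = 2.127 kN


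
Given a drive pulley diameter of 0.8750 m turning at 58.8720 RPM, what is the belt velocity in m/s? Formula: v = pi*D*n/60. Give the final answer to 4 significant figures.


v = pi * 0.8750 * 58.8720 / 60
v = 2.697 m/s


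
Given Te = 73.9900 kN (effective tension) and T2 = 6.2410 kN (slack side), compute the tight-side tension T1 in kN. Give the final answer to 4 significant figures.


T1 = Te + T2 = 73.9900 + 6.2410
T1 = 80.23 kN


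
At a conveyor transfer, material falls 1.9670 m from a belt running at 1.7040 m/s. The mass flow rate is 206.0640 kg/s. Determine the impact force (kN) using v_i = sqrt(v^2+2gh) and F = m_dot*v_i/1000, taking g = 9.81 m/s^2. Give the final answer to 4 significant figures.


v_i = sqrt(1.7040^2 + 2*9.81*1.9670) = 6.44175 m/s
F = 206.0640 * 6.44175 / 1000
F = 1.327 kN


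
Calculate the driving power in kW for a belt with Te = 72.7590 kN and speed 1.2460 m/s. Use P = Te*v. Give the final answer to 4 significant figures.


P = Te * v = 72.7590 * 1.2460
P = 90.66 kW


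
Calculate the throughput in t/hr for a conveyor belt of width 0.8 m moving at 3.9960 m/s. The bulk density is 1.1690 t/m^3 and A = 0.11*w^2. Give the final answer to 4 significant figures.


A = 0.11 * 0.8^2 = 0.0704 m^2
C = 0.0704 * 3.9960 * 1.1690 * 3600
C = 1184 t/hr


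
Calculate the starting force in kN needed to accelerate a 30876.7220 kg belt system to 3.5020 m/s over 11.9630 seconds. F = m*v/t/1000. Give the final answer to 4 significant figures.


F = 30876.7220 * 3.5020 / 11.9630 / 1000
F = 9.039 kN


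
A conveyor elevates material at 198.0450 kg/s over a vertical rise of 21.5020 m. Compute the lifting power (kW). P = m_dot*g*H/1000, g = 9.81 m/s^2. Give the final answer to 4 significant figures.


P = 198.0450 * 9.81 * 21.5020 / 1000
P = 41.77 kW


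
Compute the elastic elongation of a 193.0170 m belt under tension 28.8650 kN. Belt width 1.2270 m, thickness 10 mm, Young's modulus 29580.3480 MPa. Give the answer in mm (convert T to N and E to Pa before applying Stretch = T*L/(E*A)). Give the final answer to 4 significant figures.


A = 1.2270 * 0.01 = 0.01227 m^2
Stretch = 28.8650*1000 * 193.0170 / (29580.3480e6 * 0.01227) * 1000
Stretch = 15.35 mm


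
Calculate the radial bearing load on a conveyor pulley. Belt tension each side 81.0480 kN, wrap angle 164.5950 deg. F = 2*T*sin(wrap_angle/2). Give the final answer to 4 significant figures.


F = 2 * 81.0480 * sin(164.5950/2 deg)
F = 160.6 kN


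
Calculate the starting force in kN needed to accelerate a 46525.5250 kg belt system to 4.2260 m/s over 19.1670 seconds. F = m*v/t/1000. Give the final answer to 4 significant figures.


F = 46525.5250 * 4.2260 / 19.1670 / 1000
F = 10.26 kN


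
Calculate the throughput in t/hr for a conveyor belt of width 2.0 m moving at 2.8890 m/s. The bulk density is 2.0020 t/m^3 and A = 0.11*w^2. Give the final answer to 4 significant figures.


A = 0.11 * 2.0^2 = 0.44 m^2
C = 0.44 * 2.8890 * 2.0020 * 3600
C = 9162 t/hr


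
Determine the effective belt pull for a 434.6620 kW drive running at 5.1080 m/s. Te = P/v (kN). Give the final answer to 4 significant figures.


Te = P / v = 434.6620 / 5.1080
Te = 85.09 kN


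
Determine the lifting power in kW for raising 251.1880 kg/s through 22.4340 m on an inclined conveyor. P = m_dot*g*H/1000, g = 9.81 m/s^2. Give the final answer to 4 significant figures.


P = 251.1880 * 9.81 * 22.4340 / 1000
P = 55.28 kW


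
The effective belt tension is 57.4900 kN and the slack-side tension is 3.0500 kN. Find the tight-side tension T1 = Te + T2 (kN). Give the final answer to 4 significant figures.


T1 = Te + T2 = 57.4900 + 3.0500
T1 = 60.54 kN


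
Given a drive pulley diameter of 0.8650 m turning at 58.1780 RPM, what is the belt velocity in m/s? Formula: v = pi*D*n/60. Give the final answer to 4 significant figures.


v = pi * 0.8650 * 58.1780 / 60
v = 2.635 m/s


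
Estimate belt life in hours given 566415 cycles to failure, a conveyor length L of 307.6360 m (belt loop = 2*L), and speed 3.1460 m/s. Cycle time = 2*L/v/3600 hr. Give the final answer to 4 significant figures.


cycle_time = 2 * 307.6360 / 3.1460 / 3600 = 0.0543258 hr
life = 566415 * 0.0543258 = 30770 hours


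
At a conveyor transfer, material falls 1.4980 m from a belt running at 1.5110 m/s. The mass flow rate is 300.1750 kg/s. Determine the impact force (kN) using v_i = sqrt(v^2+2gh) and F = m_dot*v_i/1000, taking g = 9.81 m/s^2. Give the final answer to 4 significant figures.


v_i = sqrt(1.5110^2 + 2*9.81*1.4980) = 5.62796 m/s
F = 300.1750 * 5.62796 / 1000
F = 1.689 kN


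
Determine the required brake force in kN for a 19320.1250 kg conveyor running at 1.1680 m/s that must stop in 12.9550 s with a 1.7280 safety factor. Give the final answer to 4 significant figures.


F = 19320.1250 * 1.1680 / 12.9550 * 1.7280 / 1000
F = 3.010 kN


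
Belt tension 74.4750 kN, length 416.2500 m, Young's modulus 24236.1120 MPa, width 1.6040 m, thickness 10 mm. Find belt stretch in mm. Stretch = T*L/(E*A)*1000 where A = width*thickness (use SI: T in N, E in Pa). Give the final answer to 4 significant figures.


A = 1.6040 * 0.01 = 0.01604 m^2
Stretch = 74.4750*1000 * 416.2500 / (24236.1120e6 * 0.01604) * 1000
Stretch = 79.74 mm


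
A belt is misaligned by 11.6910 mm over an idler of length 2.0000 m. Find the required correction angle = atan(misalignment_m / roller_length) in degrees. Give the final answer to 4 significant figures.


misalign_m = 11.6910 / 1000 = 0.011691 m
angle = atan(0.011691 / 2.0000)
angle = 0.3349 deg


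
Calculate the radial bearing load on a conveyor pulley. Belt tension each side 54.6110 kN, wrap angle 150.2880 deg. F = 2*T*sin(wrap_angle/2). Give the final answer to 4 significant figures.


F = 2 * 54.6110 * sin(150.2880/2 deg)
F = 105.6 kN


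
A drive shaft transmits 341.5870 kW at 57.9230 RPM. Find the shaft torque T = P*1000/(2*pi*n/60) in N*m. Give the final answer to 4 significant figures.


omega = 2*pi*57.9230/60 = 6.06568 rad/s
T = 341.5870*1000 / 6.06568
T = 56310 N*m


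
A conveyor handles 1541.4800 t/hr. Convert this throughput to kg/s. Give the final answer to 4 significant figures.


m_dot = 1541.4800 * 1000 / 3600
m_dot = 428.2 kg/s


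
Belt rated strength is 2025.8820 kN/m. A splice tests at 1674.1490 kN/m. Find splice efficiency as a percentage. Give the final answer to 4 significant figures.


Eff = 1674.1490 / 2025.8820 * 100
Eff = 82.64 %


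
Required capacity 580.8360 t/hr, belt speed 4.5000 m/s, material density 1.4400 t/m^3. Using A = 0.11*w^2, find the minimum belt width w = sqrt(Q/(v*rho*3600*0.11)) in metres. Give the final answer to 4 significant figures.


A_req = 580.8360 / (4.5000 * 1.4400 * 3600) = 0.0248987 m^2
w = sqrt(0.0248987 / 0.11)
w = 0.4758 m


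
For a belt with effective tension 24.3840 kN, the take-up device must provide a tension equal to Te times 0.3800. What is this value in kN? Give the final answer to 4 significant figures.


T_tu = 24.3840 * 0.3800
T_tu = 9.266 kN


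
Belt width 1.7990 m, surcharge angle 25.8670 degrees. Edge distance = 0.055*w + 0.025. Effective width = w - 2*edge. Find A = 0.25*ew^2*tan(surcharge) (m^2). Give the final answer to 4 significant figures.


edge = 0.055*1.7990 + 0.025 = 0.123945 m
ew = 1.7990 - 2*0.123945 = 1.55111 m
A = 0.25 * 1.55111^2 * tan(25.8670 deg)
A = 0.2916 m^2


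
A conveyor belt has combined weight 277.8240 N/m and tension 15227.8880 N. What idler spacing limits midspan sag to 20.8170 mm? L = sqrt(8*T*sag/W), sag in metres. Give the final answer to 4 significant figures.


sag = 20.8170/1000 = 0.020817 m
L = sqrt(8 * 15227.8880 * 0.020817 / 277.8240)
L = 3.021 m


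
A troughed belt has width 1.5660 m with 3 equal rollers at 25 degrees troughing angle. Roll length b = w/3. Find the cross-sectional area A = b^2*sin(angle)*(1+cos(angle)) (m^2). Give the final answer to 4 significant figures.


b = 1.5660/3 = 0.522 m
A = 0.522^2 * sin(25 deg) * (1 + cos(25 deg))
A = 0.2195 m^2


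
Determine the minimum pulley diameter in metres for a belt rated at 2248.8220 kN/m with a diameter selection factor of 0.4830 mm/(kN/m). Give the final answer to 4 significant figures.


D = 2248.8220 * 0.4830 / 1000
D = 1.086 m


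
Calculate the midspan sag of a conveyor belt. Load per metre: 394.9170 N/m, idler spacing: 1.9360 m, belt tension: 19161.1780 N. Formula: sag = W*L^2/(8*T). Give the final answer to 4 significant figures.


sag = 394.9170 * 1.9360^2 / (8 * 19161.1780)
sag = 0.009656 m


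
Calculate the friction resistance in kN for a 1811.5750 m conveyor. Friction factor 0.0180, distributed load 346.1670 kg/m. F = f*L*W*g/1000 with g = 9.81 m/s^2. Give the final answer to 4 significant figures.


F = 0.0180 * 1811.5750 * 346.1670 * 9.81 / 1000
F = 110.7 kN


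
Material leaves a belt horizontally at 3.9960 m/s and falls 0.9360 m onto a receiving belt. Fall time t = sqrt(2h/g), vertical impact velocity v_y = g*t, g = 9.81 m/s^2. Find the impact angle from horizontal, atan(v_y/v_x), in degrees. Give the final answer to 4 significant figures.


t = sqrt(2*0.9360/9.81) = 0.436836 s
v_y = 9.81 * 0.436836 = 4.28536 m/s
angle = atan(4.28536 / 3.9960) = 47.00 deg


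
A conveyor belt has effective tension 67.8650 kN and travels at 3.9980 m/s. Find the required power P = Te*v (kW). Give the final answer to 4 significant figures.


P = Te * v = 67.8650 * 3.9980
P = 271.3 kW


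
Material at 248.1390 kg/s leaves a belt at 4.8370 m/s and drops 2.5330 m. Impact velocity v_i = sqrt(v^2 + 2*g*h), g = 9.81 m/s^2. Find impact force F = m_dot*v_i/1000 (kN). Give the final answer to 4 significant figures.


v_i = sqrt(4.8370^2 + 2*9.81*2.5330) = 8.5495 m/s
F = 248.1390 * 8.5495 / 1000
F = 2.121 kN


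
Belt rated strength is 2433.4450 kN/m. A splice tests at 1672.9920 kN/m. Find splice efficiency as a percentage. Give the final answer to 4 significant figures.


Eff = 1672.9920 / 2433.4450 * 100
Eff = 68.75 %


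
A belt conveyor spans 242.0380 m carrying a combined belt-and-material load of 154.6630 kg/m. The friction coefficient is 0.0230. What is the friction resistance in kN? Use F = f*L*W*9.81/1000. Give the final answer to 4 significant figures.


F = 0.0230 * 242.0380 * 154.6630 * 9.81 / 1000
F = 8.446 kN


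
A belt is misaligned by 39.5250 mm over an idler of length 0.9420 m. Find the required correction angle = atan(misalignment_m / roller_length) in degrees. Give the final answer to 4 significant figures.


misalign_m = 39.5250 / 1000 = 0.039525 m
angle = atan(0.039525 / 0.9420)
angle = 2.403 deg


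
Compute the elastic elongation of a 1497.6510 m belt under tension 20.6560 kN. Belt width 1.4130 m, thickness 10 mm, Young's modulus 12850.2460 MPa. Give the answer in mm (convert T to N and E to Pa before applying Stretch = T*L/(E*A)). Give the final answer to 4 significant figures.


A = 1.4130 * 0.01 = 0.01413 m^2
Stretch = 20.6560*1000 * 1497.6510 / (12850.2460e6 * 0.01413) * 1000
Stretch = 170.4 mm


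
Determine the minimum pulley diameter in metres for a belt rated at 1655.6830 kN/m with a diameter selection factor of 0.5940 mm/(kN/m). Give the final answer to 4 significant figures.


D = 1655.6830 * 0.5940 / 1000
D = 0.9835 m


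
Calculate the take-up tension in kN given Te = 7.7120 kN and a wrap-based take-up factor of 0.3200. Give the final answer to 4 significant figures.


T_tu = 7.7120 * 0.3200
T_tu = 2.468 kN


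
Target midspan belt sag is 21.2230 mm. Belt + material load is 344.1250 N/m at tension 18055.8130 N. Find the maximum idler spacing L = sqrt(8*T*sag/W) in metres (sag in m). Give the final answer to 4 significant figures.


sag = 21.2230/1000 = 0.021223 m
L = sqrt(8 * 18055.8130 * 0.021223 / 344.1250)
L = 2.985 m


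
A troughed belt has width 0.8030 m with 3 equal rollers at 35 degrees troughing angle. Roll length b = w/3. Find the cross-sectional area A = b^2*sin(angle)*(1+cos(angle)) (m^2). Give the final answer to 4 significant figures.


b = 0.8030/3 = 0.267667 m
A = 0.267667^2 * sin(35 deg) * (1 + cos(35 deg))
A = 0.07476 m^2


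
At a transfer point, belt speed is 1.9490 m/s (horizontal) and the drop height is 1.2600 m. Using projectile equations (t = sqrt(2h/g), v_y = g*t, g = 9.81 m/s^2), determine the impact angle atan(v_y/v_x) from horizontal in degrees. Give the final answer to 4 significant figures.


t = sqrt(2*1.2600/9.81) = 0.506834 s
v_y = 9.81 * 0.506834 = 4.97204 m/s
angle = atan(4.97204 / 1.9490) = 68.60 deg


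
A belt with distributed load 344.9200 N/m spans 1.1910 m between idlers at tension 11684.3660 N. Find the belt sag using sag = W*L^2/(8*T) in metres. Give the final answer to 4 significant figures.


sag = 344.9200 * 1.1910^2 / (8 * 11684.3660)
sag = 0.005234 m


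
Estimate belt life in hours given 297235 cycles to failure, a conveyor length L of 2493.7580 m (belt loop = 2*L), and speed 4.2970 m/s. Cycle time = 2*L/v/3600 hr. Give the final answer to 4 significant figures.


cycle_time = 2 * 2493.7580 / 4.2970 / 3600 = 0.322416 hr
life = 297235 * 0.322416 = 95830 hours


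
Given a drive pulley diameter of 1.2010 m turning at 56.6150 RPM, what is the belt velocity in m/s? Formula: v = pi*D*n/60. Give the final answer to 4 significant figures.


v = pi * 1.2010 * 56.6150 / 60
v = 3.560 m/s


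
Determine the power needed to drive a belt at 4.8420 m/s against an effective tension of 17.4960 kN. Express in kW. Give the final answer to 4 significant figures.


P = Te * v = 17.4960 * 4.8420
P = 84.72 kW


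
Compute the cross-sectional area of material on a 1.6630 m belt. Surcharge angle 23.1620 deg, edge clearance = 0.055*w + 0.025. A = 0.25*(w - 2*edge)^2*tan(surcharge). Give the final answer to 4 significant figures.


edge = 0.055*1.6630 + 0.025 = 0.116465 m
ew = 1.6630 - 2*0.116465 = 1.43007 m
A = 0.25 * 1.43007^2 * tan(23.1620 deg)
A = 0.2187 m^2


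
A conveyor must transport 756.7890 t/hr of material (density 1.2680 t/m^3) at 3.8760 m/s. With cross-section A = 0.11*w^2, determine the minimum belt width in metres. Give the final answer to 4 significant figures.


A_req = 756.7890 / (3.8760 * 1.2680 * 3600) = 0.042773 m^2
w = sqrt(0.042773 / 0.11)
w = 0.6236 m


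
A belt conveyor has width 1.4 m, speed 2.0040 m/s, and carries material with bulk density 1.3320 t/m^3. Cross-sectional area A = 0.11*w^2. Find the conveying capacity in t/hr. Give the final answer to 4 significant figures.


A = 0.11 * 1.4^2 = 0.2156 m^2
C = 0.2156 * 2.0040 * 1.3320 * 3600
C = 2072 t/hr


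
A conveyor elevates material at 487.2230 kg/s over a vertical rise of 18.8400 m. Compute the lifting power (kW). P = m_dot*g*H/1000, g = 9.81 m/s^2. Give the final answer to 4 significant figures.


P = 487.2230 * 9.81 * 18.8400 / 1000
P = 90.05 kW


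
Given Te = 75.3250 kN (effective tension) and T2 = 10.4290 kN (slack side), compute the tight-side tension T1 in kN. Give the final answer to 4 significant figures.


T1 = Te + T2 = 75.3250 + 10.4290
T1 = 85.75 kN


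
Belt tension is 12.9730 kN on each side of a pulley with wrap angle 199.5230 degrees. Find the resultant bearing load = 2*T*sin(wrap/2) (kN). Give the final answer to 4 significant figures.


F = 2 * 12.9730 * sin(199.5230/2 deg)
F = 25.57 kN


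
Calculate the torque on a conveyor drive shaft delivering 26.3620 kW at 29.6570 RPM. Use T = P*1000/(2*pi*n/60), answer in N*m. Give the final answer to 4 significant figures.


omega = 2*pi*29.6570/60 = 3.10567 rad/s
T = 26.3620*1000 / 3.10567
T = 8488 N*m


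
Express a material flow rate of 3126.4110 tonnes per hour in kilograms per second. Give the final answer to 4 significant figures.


m_dot = 3126.4110 * 1000 / 3600
m_dot = 868.4 kg/s


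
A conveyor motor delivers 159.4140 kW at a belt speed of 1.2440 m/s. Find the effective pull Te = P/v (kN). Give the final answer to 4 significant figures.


Te = P / v = 159.4140 / 1.2440
Te = 128.1 kN


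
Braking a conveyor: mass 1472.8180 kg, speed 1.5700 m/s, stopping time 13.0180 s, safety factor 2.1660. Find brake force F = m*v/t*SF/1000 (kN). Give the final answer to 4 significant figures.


F = 1472.8180 * 1.5700 / 13.0180 * 2.1660 / 1000
F = 0.3847 kN


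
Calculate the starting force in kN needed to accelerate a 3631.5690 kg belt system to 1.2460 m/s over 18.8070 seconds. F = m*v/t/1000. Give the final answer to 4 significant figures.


F = 3631.5690 * 1.2460 / 18.8070 / 1000
F = 0.2406 kN


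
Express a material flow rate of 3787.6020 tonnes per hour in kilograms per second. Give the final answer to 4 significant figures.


m_dot = 3787.6020 * 1000 / 3600
m_dot = 1052 kg/s


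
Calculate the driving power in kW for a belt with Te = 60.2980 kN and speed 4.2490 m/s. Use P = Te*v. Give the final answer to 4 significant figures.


P = Te * v = 60.2980 * 4.2490
P = 256.2 kW


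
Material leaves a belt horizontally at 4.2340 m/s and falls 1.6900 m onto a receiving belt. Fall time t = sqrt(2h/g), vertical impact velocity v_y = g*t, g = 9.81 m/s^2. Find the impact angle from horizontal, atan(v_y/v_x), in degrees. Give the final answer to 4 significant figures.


t = sqrt(2*1.6900/9.81) = 0.586981 s
v_y = 9.81 * 0.586981 = 5.75828 m/s
angle = atan(5.75828 / 4.2340) = 53.67 deg


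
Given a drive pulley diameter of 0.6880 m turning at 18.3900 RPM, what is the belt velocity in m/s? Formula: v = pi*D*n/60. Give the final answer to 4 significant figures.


v = pi * 0.6880 * 18.3900 / 60
v = 0.6625 m/s


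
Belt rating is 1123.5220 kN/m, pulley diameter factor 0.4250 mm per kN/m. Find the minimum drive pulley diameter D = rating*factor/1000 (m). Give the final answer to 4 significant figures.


D = 1123.5220 * 0.4250 / 1000
D = 0.4775 m


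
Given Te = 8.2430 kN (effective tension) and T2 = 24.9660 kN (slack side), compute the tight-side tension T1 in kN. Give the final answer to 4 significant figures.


T1 = Te + T2 = 8.2430 + 24.9660
T1 = 33.21 kN


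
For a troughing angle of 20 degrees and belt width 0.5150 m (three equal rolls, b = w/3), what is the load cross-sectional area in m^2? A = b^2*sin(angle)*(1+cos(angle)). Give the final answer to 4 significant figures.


b = 0.5150/3 = 0.171667 m
A = 0.171667^2 * sin(20 deg) * (1 + cos(20 deg))
A = 0.01955 m^2


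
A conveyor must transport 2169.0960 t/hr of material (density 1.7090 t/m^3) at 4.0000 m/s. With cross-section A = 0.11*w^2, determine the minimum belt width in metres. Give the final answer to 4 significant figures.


A_req = 2169.0960 / (4.0000 * 1.7090 * 3600) = 0.0881402 m^2
w = sqrt(0.0881402 / 0.11)
w = 0.8951 m


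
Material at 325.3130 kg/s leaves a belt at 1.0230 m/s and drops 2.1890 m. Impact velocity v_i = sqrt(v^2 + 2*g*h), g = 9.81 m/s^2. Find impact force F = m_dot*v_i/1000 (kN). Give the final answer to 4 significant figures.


v_i = sqrt(1.0230^2 + 2*9.81*2.1890) = 6.63285 m/s
F = 325.3130 * 6.63285 / 1000
F = 2.158 kN


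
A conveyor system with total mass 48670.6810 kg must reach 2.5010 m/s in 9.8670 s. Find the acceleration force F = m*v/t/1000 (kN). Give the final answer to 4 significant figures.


F = 48670.6810 * 2.5010 / 9.8670 / 1000
F = 12.34 kN


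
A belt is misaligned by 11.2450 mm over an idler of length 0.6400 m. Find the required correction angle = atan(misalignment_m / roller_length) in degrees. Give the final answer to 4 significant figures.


misalign_m = 11.2450 / 1000 = 0.011245 m
angle = atan(0.011245 / 0.6400)
angle = 1.007 deg


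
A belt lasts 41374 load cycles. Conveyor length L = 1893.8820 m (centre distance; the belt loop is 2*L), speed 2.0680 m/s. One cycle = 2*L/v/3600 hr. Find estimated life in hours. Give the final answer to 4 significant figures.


cycle_time = 2 * 1893.8820 / 2.0680 / 3600 = 0.50878 hr
life = 41374 * 0.50878 = 21050 hours


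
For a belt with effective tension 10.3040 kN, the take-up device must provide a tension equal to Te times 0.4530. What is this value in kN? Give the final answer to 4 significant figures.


T_tu = 10.3040 * 0.4530
T_tu = 4.668 kN


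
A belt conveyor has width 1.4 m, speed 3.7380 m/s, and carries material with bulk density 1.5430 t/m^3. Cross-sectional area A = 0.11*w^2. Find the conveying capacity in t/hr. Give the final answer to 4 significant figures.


A = 0.11 * 1.4^2 = 0.2156 m^2
C = 0.2156 * 3.7380 * 1.5430 * 3600
C = 4477 t/hr


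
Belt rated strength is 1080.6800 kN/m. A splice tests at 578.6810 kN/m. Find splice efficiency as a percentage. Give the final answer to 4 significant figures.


Eff = 578.6810 / 1080.6800 * 100
Eff = 53.55 %


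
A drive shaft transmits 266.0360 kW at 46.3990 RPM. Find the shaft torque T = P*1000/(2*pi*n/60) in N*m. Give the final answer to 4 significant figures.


omega = 2*pi*46.3990/60 = 4.85889 rad/s
T = 266.0360*1000 / 4.85889
T = 54750 N*m


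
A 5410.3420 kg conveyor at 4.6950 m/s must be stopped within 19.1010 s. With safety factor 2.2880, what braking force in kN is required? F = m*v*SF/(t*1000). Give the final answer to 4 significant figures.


F = 5410.3420 * 4.6950 / 19.1010 * 2.2880 / 1000
F = 3.043 kN


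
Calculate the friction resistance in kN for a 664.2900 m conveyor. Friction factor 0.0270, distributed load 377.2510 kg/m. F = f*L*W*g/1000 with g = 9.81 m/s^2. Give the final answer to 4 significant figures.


F = 0.0270 * 664.2900 * 377.2510 * 9.81 / 1000
F = 66.38 kN


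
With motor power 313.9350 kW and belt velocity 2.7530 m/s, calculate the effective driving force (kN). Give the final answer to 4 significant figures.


Te = P / v = 313.9350 / 2.7530
Te = 114.0 kN


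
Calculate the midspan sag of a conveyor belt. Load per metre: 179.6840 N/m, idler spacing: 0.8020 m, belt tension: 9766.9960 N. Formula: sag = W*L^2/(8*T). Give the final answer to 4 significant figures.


sag = 179.6840 * 0.8020^2 / (8 * 9766.9960)
sag = 0.001479 m


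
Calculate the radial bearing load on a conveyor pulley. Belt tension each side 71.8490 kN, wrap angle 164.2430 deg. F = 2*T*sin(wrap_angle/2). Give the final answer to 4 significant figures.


F = 2 * 71.8490 * sin(164.2430/2 deg)
F = 142.3 kN


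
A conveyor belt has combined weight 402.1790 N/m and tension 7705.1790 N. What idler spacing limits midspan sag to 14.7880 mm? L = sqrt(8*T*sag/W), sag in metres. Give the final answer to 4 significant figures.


sag = 14.7880/1000 = 0.014788 m
L = sqrt(8 * 7705.1790 * 0.014788 / 402.1790)
L = 1.506 m


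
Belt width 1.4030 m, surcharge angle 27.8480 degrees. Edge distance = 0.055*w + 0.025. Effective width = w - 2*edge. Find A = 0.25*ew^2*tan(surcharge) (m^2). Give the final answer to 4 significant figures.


edge = 0.055*1.4030 + 0.025 = 0.102165 m
ew = 1.4030 - 2*0.102165 = 1.19867 m
A = 0.25 * 1.19867^2 * tan(27.8480 deg)
A = 0.1898 m^2


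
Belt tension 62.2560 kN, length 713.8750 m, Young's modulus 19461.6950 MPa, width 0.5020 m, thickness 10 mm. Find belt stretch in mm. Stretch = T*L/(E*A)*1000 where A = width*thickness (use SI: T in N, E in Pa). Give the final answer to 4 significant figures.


A = 0.5020 * 0.01 = 0.00502 m^2
Stretch = 62.2560*1000 * 713.8750 / (19461.6950e6 * 0.00502) * 1000
Stretch = 454.9 mm


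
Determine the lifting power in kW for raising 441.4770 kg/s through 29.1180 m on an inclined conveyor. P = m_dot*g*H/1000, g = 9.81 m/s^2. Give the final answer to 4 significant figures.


P = 441.4770 * 9.81 * 29.1180 / 1000
P = 126.1 kW


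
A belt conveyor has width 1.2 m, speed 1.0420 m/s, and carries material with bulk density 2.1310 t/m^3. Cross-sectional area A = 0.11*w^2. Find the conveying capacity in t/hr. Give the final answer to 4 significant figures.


A = 0.11 * 1.2^2 = 0.1584 m^2
C = 0.1584 * 1.0420 * 2.1310 * 3600
C = 1266 t/hr


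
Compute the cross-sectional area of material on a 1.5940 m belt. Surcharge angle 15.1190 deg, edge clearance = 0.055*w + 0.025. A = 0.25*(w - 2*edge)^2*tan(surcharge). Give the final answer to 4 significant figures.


edge = 0.055*1.5940 + 0.025 = 0.11267 m
ew = 1.5940 - 2*0.11267 = 1.36866 m
A = 0.25 * 1.36866^2 * tan(15.1190 deg)
A = 0.1265 m^2


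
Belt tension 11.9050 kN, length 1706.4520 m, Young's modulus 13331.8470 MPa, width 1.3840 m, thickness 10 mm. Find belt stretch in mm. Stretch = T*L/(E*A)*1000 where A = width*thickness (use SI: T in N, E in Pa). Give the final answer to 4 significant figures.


A = 1.3840 * 0.01 = 0.01384 m^2
Stretch = 11.9050*1000 * 1706.4520 / (13331.8470e6 * 0.01384) * 1000
Stretch = 110.1 mm


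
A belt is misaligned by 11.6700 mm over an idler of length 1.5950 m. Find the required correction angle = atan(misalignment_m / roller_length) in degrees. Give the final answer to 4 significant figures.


misalign_m = 11.6700 / 1000 = 0.011670 m
angle = atan(0.011670 / 1.5950)
angle = 0.4192 deg


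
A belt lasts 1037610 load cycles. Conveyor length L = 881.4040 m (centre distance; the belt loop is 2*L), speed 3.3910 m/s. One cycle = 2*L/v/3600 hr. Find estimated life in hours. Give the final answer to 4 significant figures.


cycle_time = 2 * 881.4040 / 3.3910 / 3600 = 0.144403 hr
life = 1037610 * 0.144403 = 149800 hours


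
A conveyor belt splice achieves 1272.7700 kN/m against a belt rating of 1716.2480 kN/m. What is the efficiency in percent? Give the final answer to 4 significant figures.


Eff = 1272.7700 / 1716.2480 * 100
Eff = 74.16 %


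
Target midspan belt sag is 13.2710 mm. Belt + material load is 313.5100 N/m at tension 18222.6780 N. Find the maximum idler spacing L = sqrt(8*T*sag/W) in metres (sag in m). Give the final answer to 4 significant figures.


sag = 13.2710/1000 = 0.013271 m
L = sqrt(8 * 18222.6780 * 0.013271 / 313.5100)
L = 2.484 m


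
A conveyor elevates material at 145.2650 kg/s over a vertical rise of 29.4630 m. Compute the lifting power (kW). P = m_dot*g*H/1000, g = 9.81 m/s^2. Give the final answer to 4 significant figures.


P = 145.2650 * 9.81 * 29.4630 / 1000
P = 41.99 kW


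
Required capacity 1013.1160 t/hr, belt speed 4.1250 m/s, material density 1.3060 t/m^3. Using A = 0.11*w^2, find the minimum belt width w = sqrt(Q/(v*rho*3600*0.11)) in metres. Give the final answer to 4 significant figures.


A_req = 1013.1160 / (4.1250 * 1.3060 * 3600) = 0.0522384 m^2
w = sqrt(0.0522384 / 0.11)
w = 0.6891 m


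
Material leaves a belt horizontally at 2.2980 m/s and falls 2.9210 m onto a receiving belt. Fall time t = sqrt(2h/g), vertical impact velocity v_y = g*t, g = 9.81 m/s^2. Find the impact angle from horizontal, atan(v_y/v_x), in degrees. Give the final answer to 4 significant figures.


t = sqrt(2*2.9210/9.81) = 0.771696 s
v_y = 9.81 * 0.771696 = 7.57034 m/s
angle = atan(7.57034 / 2.2980) = 73.11 deg


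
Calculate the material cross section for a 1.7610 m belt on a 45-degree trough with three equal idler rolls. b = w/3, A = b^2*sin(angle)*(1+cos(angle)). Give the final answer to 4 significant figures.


b = 1.7610/3 = 0.587 m
A = 0.587^2 * sin(45 deg) * (1 + cos(45 deg))
A = 0.4159 m^2


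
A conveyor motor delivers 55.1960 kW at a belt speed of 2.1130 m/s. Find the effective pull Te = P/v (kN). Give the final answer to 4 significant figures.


Te = P / v = 55.1960 / 2.1130
Te = 26.12 kN


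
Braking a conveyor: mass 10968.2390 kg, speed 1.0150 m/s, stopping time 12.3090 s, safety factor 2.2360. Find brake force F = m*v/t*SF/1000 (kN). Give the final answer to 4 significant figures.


F = 10968.2390 * 1.0150 / 12.3090 * 2.2360 / 1000
F = 2.022 kN


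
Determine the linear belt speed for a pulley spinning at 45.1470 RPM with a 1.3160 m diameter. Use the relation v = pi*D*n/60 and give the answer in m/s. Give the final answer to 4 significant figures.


v = pi * 1.3160 * 45.1470 / 60
v = 3.111 m/s


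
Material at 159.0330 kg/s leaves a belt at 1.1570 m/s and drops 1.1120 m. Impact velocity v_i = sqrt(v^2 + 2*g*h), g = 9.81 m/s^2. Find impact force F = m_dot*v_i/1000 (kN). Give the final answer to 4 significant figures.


v_i = sqrt(1.1570^2 + 2*9.81*1.1120) = 4.81208 m/s
F = 159.0330 * 4.81208 / 1000
F = 0.7653 kN


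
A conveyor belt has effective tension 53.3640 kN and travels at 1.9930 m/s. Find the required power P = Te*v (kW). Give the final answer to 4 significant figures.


P = Te * v = 53.3640 * 1.9930
P = 106.4 kW


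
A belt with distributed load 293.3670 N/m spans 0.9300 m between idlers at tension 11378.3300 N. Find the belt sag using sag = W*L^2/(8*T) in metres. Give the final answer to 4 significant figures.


sag = 293.3670 * 0.9300^2 / (8 * 11378.3300)
sag = 0.002787 m


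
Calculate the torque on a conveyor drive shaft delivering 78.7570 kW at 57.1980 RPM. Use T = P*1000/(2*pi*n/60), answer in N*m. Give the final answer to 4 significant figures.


omega = 2*pi*57.1980/60 = 5.98976 rad/s
T = 78.7570*1000 / 5.98976
T = 13150 N*m


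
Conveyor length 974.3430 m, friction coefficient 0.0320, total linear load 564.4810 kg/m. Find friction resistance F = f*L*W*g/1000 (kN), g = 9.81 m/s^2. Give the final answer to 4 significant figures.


F = 0.0320 * 974.3430 * 564.4810 * 9.81 / 1000
F = 172.7 kN


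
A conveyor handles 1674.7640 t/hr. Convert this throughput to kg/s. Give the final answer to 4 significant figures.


m_dot = 1674.7640 * 1000 / 3600
m_dot = 465.2 kg/s


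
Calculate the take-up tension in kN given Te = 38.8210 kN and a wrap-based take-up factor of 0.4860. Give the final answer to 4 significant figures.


T_tu = 38.8210 * 0.4860
T_tu = 18.87 kN


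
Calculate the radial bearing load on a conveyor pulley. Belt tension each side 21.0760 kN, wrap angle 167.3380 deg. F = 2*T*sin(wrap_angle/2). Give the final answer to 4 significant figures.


F = 2 * 21.0760 * sin(167.3380/2 deg)
F = 41.89 kN


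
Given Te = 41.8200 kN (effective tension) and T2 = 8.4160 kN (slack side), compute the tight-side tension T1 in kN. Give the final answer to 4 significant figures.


T1 = Te + T2 = 41.8200 + 8.4160
T1 = 50.24 kN


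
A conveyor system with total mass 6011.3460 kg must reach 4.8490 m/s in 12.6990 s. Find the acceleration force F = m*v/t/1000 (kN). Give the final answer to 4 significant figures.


F = 6011.3460 * 4.8490 / 12.6990 / 1000
F = 2.295 kN


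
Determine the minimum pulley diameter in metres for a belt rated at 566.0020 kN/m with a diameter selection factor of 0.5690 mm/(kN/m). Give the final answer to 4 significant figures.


D = 566.0020 * 0.5690 / 1000
D = 0.3221 m


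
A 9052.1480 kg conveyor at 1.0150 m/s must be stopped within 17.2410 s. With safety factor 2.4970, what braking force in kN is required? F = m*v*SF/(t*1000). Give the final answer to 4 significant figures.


F = 9052.1480 * 1.0150 / 17.2410 * 2.4970 / 1000
F = 1.331 kN


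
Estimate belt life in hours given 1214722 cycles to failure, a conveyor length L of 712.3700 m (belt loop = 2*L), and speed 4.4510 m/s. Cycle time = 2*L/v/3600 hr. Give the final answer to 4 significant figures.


cycle_time = 2 * 712.3700 / 4.4510 / 3600 = 0.0889151 hr
life = 1214722 * 0.0889151 = 108000 hours
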